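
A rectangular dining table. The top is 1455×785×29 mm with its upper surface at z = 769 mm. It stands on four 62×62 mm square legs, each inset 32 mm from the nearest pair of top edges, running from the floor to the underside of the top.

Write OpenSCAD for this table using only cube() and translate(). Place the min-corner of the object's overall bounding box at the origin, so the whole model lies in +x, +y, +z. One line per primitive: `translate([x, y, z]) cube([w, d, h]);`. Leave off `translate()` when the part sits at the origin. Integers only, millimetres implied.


translate([0, 0, 740]) cube([1455, 785, 29]);
translate([32, 32, 0]) cube([62, 62, 740]);
translate([1361, 32, 0]) cube([62, 62, 740]);
translate([32, 691, 0]) cube([62, 62, 740]);
translate([1361, 691, 0]) cube([62, 62, 740]);


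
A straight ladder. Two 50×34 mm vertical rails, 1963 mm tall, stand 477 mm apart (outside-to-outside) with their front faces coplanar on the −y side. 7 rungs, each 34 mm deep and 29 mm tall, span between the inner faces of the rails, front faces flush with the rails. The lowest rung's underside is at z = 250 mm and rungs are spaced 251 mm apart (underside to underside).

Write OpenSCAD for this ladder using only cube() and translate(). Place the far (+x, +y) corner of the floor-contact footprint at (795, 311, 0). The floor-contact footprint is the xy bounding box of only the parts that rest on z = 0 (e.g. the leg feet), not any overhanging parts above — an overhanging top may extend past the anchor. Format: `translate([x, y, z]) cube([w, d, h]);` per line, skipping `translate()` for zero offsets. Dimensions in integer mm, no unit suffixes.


// rung span = 477 - 2*50 = 377
// rung[k] z = 250 + k*251
translate([318, 277, 0]) cube([50, 34, 1963]);
translate([745, 277, 0]) cube([50, 34, 1963]);
translate([368, 277, 250]) cube([377, 34, 29]);
translate([368, 277, 501]) cube([377, 34, 29]);
translate([368, 277, 752]) cube([377, 34, 29]);
translate([368, 277, 1003]) cube([377, 34, 29]);
translate([368, 277, 1254]) cube([377, 34, 29]);
translate([368, 277, 1505]) cube([377, 34, 29]);
translate([368, 277, 1756]) cube([377, 34, 29]);


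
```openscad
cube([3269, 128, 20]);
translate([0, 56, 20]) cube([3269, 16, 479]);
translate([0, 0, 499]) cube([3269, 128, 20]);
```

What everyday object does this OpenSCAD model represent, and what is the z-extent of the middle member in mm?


An I-beam. The web height is 479 mm.

Two wide flanges with a thin centred web — an I-beam. Overall 519 mm minus two 20 mm flanges gives a web of 519 − 2·20 = 479 mm.


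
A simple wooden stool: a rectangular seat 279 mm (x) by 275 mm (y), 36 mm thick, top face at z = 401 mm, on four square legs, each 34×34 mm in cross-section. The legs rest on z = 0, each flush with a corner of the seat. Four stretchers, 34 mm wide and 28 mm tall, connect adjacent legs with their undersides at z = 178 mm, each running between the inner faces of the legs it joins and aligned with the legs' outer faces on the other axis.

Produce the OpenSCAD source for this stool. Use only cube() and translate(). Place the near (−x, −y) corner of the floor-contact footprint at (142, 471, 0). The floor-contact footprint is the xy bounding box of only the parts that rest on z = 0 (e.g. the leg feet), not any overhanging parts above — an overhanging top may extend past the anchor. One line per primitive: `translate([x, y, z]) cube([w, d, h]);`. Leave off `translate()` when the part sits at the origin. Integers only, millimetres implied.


translate([142, 471, 365]) cube([279, 275, 36]);
translate([142, 471, 0]) cube([34, 34, 365]);
translate([387, 471, 0]) cube([34, 34, 365]);
translate([142, 712, 0]) cube([34, 34, 365]);
translate([387, 712, 0]) cube([34, 34, 365]);
translate([176, 471, 178]) cube([211, 34, 28]);
translate([176, 712, 178]) cube([211, 34, 28]);
translate([142, 505, 178]) cube([34, 207, 28]);
translate([387, 505, 178]) cube([34, 207, 28]);


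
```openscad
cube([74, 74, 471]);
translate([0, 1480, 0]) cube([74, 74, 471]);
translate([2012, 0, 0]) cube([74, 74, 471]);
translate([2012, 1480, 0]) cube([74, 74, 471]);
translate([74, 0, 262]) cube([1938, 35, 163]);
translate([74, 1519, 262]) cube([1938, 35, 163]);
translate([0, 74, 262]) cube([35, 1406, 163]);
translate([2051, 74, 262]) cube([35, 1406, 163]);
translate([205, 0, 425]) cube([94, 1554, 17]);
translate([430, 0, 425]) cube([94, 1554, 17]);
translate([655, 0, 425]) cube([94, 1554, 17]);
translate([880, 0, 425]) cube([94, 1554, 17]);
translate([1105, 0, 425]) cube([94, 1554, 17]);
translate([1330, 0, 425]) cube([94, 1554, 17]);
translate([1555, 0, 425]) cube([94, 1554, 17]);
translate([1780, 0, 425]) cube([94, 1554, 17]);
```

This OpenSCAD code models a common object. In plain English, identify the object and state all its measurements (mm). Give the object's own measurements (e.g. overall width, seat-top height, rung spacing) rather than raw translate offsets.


A bed frame 2086 mm long (x) by 1554 mm wide (y). Four 74×74 mm corner posts, 471 mm tall, at the corners of the footprint. Four rails of 35 mm thickness and 163 mm height run between adjacent posts with their undersides at z = 262 mm, their outer faces flush with the outside of the frame (the two x-running rails run between the posts' inner faces; the two y-running rails run between the posts' inner faces). 8 slats, each 94 mm wide (x) and 17 mm thick, lie across the top of the two x-running rails, running the full 1554 mm width of the frame in y; along x they sit between the end posts with a 131 mm gap after the −x posts and between neighbouring slats, leaving 138 mm before the +x posts.


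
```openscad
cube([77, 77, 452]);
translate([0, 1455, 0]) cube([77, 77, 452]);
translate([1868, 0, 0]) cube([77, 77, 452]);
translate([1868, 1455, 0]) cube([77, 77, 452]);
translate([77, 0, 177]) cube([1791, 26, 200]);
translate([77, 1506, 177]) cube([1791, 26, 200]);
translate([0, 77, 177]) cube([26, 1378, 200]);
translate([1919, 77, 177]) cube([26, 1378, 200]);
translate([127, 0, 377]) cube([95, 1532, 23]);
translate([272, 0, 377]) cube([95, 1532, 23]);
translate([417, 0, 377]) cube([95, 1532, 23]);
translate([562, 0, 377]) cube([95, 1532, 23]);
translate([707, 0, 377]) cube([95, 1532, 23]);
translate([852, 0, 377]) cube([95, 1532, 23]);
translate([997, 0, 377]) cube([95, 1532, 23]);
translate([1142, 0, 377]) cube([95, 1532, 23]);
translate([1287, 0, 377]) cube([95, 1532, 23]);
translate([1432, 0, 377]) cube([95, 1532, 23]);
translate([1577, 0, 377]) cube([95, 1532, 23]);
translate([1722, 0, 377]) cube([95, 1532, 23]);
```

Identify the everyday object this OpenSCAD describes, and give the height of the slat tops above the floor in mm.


A bed frame. The slat-top height is 400 mm.

Four posts, four rails, and a row of slats — a bed frame. Slats sit on the rails at z = 177 + 200 = 377; with slat thickness 23, the top is 400 mm.


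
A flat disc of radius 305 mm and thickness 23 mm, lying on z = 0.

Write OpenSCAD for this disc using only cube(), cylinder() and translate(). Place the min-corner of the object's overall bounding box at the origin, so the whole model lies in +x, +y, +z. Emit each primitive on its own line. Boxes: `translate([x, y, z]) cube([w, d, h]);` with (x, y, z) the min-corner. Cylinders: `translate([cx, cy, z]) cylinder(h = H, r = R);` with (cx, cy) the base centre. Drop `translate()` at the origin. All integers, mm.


translate([305, 305, 0]) cylinder(h = 23, r = 305);


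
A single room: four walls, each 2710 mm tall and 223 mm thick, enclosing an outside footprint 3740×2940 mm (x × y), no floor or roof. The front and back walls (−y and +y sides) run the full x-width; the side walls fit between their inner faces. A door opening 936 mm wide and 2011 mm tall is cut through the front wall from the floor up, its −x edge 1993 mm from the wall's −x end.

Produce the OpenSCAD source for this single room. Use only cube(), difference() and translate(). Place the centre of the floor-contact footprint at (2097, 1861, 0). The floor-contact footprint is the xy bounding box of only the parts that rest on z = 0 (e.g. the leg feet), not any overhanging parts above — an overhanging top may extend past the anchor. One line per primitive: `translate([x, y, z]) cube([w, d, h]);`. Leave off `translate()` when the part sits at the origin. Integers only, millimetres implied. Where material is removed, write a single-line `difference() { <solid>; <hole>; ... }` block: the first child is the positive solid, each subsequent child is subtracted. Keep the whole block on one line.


difference() { translate([227, 391, 0]) cube([3740, 223, 2710]); translate([2220, 391, 0]) cube([936, 223, 2011]); }
translate([227, 3108, 0]) cube([3740, 223, 2710]);
translate([227, 614, 0]) cube([223, 2494, 2710]);
translate([3744, 614, 0]) cube([223, 2494, 2710]);


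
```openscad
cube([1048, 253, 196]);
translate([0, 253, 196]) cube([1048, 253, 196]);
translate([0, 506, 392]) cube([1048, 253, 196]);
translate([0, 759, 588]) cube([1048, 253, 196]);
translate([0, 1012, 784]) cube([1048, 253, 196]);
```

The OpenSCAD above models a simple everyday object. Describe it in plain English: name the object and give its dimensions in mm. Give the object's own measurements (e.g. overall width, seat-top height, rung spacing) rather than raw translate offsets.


A straight staircase of 5 solid steps. Each step is 1048 mm wide (x), 253 mm deep (y, the going) and 196 mm tall (the rise). The first step rests on the floor; each subsequent step sits one going further in +y and one rise higher in +z, directly behind and above the previous step with no overlap.


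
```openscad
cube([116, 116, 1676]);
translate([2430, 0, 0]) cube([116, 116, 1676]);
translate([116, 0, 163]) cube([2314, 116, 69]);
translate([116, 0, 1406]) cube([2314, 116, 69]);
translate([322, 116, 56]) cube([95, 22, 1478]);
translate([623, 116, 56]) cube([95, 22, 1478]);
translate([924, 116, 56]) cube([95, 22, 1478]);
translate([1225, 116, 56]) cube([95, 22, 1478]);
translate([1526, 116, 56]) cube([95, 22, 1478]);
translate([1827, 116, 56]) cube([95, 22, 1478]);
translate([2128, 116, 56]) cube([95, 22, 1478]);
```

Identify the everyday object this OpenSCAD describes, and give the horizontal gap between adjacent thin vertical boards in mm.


A fence section. The picket gap is 206 mm.

Two posts, two rails, 7 pickets — a fence section. Span 2314 mm holds 7 pickets of 95 mm with 8 equal gaps: ⌊(2314 − 7·95) / 8⌋ = 206 mm.


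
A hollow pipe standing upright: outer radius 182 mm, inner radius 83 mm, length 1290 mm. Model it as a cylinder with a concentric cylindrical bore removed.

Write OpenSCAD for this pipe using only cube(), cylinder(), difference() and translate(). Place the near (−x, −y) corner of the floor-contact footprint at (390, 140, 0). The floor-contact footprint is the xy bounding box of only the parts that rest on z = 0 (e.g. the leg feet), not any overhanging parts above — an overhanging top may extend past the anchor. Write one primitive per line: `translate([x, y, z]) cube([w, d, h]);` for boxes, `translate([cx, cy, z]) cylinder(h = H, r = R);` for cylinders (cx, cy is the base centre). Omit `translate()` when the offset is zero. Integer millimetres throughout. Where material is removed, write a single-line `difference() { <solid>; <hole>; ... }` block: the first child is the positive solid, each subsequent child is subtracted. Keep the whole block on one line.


difference() { translate([572, 322, 0]) cylinder(h = 1290, r = 182); translate([572, 322, 0]) cylinder(h = 1290, r = 83); }


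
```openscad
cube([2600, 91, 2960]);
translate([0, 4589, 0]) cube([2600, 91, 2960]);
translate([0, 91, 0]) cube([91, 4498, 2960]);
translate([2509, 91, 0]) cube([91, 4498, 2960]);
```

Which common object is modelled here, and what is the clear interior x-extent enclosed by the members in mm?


A house (or room) frame. The interior width is 2418 mm.

Four 2960 mm walls enclosing a rectangle with no floor or roof — a room or house frame. Outside width is 2600 mm and wall thickness is 91 mm, so the interior width is 2600 − 2 × 91 = 2418 mm.


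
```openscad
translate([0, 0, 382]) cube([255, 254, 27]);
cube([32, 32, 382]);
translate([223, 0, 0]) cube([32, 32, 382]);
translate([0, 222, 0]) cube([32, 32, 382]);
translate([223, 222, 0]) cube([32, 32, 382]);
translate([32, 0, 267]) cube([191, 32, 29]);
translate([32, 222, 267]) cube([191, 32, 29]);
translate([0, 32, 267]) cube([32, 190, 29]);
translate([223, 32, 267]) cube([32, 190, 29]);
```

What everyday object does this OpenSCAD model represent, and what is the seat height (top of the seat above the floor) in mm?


A stool. The seat height is 409 mm.

A 255×254×27 slab at z = 382 on four corner posts — a stool. The seat top is 382 + 27 = 409 mm.


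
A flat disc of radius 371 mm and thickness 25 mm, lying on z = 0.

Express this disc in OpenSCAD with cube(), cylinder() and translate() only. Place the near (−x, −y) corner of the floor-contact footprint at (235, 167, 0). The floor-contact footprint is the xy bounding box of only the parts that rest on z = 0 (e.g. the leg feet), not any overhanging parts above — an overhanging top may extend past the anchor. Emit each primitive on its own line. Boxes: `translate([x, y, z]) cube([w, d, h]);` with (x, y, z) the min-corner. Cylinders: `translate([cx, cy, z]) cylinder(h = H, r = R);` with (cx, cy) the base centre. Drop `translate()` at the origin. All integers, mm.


translate([606, 538, 0]) cylinder(h = 25, r = 371);


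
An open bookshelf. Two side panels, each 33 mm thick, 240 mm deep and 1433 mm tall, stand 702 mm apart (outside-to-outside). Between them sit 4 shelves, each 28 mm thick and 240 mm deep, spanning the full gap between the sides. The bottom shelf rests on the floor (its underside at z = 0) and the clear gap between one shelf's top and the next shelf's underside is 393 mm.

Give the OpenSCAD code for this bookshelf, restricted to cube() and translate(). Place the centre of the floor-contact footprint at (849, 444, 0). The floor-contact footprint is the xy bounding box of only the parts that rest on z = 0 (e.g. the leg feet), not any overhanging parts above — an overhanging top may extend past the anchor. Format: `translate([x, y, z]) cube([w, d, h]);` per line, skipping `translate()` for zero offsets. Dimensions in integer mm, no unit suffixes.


translate([498, 324, 0]) cube([33, 240, 1433]);
translate([1167, 324, 0]) cube([33, 240, 1433]);
translate([531, 324, 0]) cube([636, 240, 28]);
translate([531, 324, 421]) cube([636, 240, 28]);
translate([531, 324, 842]) cube([636, 240, 28]);
translate([531, 324, 1263]) cube([636, 240, 28]);


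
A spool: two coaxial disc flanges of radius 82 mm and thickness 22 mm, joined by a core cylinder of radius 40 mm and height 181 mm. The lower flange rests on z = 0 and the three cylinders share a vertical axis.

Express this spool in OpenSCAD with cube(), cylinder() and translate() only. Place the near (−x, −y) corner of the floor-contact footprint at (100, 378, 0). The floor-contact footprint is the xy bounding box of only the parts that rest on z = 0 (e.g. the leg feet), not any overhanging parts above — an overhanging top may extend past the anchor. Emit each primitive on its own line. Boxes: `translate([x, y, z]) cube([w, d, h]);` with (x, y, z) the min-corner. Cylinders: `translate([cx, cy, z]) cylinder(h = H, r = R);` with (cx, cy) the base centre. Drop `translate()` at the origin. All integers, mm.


translate([182, 460, 0]) cylinder(h = 22, r = 82);
translate([182, 460, 22]) cylinder(h = 181, r = 40);
translate([182, 460, 203]) cylinder(h = 22, r = 82);


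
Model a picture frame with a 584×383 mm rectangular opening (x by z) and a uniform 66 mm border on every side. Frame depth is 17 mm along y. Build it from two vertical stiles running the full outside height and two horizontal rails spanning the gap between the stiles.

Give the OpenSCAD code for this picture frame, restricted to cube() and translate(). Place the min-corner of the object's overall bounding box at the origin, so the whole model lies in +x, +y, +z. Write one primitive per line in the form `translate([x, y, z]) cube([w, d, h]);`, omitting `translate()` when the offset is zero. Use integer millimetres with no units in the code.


cube([66, 17, 515]);
translate([650, 0, 0]) cube([66, 17, 515]);
translate([66, 0, 0]) cube([584, 17, 66]);
translate([66, 0, 449]) cube([584, 17, 66]);


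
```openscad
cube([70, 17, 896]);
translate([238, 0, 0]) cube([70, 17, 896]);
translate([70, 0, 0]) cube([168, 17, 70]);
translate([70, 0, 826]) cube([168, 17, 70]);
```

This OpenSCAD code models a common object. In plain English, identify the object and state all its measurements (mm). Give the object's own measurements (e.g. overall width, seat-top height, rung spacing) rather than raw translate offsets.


A rectangular picture frame lying in the x–z plane (depth along y). The opening is 168 mm wide (x) by 756 mm tall (z), surrounded by a border 70 mm wide on all four sides. The frame is 17 mm deep and is made of two full-height vertical stiles with two horizontal rails fitted between them.


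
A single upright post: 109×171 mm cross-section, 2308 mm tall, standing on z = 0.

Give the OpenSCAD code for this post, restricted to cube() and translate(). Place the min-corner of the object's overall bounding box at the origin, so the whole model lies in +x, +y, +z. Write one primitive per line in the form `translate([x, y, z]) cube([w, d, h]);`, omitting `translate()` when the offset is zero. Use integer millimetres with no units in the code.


cube([109, 171, 2308]);


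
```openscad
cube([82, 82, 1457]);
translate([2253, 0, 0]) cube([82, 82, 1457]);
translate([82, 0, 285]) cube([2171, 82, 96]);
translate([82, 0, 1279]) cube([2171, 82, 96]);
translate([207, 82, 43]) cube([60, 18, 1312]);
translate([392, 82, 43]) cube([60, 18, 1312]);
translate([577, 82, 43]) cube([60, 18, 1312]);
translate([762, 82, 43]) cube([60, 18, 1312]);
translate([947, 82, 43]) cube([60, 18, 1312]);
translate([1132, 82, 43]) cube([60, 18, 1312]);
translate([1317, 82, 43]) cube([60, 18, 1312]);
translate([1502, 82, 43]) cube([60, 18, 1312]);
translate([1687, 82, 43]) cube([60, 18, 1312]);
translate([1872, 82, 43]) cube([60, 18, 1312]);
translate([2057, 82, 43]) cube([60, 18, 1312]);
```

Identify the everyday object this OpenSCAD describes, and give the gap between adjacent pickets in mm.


A fence section. The picket gap is 125 mm.

Two posts, two rails, 11 pickets — a fence section. Span 2171 mm holds 11 pickets of 60 mm with 12 equal gaps: ⌊(2171 − 11·60) / 12⌋ = 125 mm.


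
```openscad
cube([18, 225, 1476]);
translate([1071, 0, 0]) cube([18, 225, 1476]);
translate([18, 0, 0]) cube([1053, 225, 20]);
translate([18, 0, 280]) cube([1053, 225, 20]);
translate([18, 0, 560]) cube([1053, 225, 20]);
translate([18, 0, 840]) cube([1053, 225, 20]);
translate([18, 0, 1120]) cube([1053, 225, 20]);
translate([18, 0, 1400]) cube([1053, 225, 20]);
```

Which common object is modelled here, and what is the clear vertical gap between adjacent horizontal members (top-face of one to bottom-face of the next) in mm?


A bookshelf. The clear shelf gap is 260 mm.

Two tall side panels with 6 horizontal boards between them — a bookshelf. The first two shelf undersides are at z = 0 and z = 280; with shelf thickness 20, the clear gap is 280 − 0 − 20 = 260 mm.


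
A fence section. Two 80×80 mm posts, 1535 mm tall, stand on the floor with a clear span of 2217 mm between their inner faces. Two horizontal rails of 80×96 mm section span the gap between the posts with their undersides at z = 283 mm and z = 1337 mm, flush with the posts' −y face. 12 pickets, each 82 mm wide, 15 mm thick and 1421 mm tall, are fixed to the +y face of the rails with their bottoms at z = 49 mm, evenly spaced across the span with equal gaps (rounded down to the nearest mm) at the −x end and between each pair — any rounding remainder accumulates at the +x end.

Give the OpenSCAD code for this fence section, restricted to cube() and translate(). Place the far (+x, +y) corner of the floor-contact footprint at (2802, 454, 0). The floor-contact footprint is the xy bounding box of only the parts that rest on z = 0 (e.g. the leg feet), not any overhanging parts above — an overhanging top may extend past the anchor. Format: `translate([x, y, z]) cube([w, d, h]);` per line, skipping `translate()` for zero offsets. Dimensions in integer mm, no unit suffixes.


translate([425, 374, 0]) cube([80, 80, 1535]);
translate([2722, 374, 0]) cube([80, 80, 1535]);
translate([505, 374, 283]) cube([2217, 80, 96]);
translate([505, 374, 1337]) cube([2217, 80, 96]);
translate([599, 454, 49]) cube([82, 15, 1421]);
translate([775, 454, 49]) cube([82, 15, 1421]);
translate([951, 454, 49]) cube([82, 15, 1421]);
translate([1127, 454, 49]) cube([82, 15, 1421]);
translate([1303, 454, 49]) cube([82, 15, 1421]);
translate([1479, 454, 49]) cube([82, 15, 1421]);
translate([1655, 454, 49]) cube([82, 15, 1421]);
translate([1831, 454, 49]) cube([82, 15, 1421]);
translate([2007, 454, 49]) cube([82, 15, 1421]);
translate([2183, 454, 49]) cube([82, 15, 1421]);
translate([2359, 454, 49]) cube([82, 15, 1421]);
translate([2535, 454, 49]) cube([82, 15, 1421]);


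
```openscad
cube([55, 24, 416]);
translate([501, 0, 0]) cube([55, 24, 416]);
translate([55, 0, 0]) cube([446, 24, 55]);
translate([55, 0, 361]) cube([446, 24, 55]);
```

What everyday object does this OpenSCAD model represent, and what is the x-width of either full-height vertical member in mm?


A picture frame. The border width is 55 mm.

Four thin pieces enclosing a rectangular opening — a picture frame. The two full-height stiles are 416 mm tall; the top rail sits at z = 361 and is 55 mm tall, so the border above the opening is 416 − 361 = 55 mm, matching the stile x-width.


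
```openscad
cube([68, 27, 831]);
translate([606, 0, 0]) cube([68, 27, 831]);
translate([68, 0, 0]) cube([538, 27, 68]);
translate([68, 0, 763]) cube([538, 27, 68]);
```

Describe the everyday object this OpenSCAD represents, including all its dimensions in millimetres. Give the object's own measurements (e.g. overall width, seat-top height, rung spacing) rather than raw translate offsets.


A rectangular picture frame lying in the x–z plane (depth along y). The opening is 538 mm wide (x) by 695 mm tall (z), surrounded by a border 68 mm wide on all four sides. The frame is 27 mm deep and is made of two full-height vertical stiles with two horizontal rails fitted between them.


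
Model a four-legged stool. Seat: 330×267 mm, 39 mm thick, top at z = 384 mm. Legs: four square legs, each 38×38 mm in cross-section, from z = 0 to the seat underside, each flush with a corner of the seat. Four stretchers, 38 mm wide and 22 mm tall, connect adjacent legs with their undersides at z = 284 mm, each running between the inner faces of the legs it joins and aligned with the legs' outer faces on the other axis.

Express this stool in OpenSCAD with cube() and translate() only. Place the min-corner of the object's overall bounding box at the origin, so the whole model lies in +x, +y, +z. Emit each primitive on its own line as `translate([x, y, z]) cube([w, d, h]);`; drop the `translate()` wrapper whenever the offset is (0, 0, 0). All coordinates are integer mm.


// leg_h = 384 - 39 = 345
// stretcher span = 330 - 2*38 = 254
translate([0, 0, 345]) cube([330, 267, 39]);
cube([38, 38, 345]);
translate([292, 0, 0]) cube([38, 38, 345]);
translate([0, 229, 0]) cube([38, 38, 345]);
translate([292, 229, 0]) cube([38, 38, 345]);
translate([38, 0, 284]) cube([254, 38, 22]);
translate([38, 229, 284]) cube([254, 38, 22]);
translate([0, 38, 284]) cube([38, 191, 22]);
translate([292, 38, 284]) cube([38, 191, 22]);


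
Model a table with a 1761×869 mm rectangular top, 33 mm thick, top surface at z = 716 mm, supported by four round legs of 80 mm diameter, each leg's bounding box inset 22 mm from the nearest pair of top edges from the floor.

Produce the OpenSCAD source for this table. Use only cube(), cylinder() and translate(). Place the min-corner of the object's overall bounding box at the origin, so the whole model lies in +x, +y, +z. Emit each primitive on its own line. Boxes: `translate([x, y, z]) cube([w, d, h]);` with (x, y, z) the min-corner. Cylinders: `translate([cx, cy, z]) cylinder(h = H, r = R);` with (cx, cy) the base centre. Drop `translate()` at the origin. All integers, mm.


translate([0, 0, 683]) cube([1761, 869, 33]);
translate([62, 62, 0]) cylinder(h = 683, r = 40);
translate([1699, 62, 0]) cylinder(h = 683, r = 40);
translate([62, 807, 0]) cylinder(h = 683, r = 40);
translate([1699, 807, 0]) cylinder(h = 683, r = 40);


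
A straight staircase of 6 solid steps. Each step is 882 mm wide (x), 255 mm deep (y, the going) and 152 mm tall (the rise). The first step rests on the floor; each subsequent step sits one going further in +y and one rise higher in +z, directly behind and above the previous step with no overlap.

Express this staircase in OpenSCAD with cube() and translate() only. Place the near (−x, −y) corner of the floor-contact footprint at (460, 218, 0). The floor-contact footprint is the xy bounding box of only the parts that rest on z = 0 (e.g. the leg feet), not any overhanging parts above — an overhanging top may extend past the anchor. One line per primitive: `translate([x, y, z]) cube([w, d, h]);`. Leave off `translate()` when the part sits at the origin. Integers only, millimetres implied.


translate([460, 218, 0]) cube([882, 255, 152]);
translate([460, 473, 152]) cube([882, 255, 152]);
translate([460, 728, 304]) cube([882, 255, 152]);
translate([460, 983, 456]) cube([882, 255, 152]);
translate([460, 1238, 608]) cube([882, 255, 152]);
translate([460, 1493, 760]) cube([882, 255, 152]);


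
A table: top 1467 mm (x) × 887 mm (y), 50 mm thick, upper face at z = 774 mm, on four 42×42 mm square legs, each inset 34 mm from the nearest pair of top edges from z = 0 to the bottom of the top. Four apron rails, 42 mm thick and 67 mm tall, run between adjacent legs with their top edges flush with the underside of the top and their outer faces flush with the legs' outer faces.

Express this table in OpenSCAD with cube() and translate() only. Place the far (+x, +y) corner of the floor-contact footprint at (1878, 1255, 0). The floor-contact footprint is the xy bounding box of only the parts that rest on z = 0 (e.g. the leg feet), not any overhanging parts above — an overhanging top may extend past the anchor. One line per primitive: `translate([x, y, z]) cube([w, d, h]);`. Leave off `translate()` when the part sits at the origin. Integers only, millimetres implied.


// leg_h = 774 - 50 = 724
// apron z = 724 - 67 = 657
translate([445, 402, 724]) cube([1467, 887, 50]);
translate([479, 436, 0]) cube([42, 42, 724]);
translate([1836, 436, 0]) cube([42, 42, 724]);
translate([479, 1213, 0]) cube([42, 42, 724]);
translate([1836, 1213, 0]) cube([42, 42, 724]);
translate([521, 436, 657]) cube([1315, 42, 67]);
translate([521, 1213, 657]) cube([1315, 42, 67]);
translate([479, 478, 657]) cube([42, 735, 67]);
translate([1836, 478, 657]) cube([42, 735, 67]);


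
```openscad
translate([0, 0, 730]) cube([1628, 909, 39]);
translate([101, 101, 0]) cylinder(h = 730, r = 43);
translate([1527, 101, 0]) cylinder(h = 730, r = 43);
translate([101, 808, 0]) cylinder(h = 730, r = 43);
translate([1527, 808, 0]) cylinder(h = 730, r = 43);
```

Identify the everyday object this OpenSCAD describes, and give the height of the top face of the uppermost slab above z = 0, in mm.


A table. The table height is 769 mm.

A 1628×909×39 slab sits at z = 730 on four Ø86 mm round legs — a table. The top surface is at 730 + 39 = 769 mm.


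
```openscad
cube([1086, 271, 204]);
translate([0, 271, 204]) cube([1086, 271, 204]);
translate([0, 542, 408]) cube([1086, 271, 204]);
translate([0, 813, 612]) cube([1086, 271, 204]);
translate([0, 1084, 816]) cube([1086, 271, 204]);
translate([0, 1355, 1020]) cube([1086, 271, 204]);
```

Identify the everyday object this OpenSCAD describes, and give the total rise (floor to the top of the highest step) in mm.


A staircase. The total rise is 1224 mm.

6 identical blocks, each offset up and back from the previous — a staircase. Each step is 204 mm tall and there are 6 of them, so the total rise is 6 × 204 = 1224 mm.


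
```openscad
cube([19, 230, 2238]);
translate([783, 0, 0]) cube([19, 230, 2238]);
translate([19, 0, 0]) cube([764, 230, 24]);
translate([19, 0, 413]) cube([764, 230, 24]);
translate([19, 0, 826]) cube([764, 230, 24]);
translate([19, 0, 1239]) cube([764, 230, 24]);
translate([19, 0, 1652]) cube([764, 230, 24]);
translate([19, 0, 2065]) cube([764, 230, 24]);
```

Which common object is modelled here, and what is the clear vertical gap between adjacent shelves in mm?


A bookshelf. The clear shelf gap is 389 mm.

Two tall side panels with 6 horizontal boards between them — a bookshelf. The first two shelf undersides are at z = 0 and z = 413; with shelf thickness 24, the clear gap is 413 − 0 − 24 = 389 mm.


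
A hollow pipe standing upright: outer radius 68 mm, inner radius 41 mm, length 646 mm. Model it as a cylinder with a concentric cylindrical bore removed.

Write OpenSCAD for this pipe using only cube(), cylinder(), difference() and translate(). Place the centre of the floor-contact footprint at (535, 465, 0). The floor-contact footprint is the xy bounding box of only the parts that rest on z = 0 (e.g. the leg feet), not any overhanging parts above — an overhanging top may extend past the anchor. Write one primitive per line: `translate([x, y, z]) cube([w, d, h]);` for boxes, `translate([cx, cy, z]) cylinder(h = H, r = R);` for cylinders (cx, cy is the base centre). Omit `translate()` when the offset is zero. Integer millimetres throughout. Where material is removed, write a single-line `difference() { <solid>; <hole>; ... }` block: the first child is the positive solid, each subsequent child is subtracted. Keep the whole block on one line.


difference() { translate([535, 465, 0]) cylinder(h = 646, r = 68); translate([535, 465, 0]) cylinder(h = 646, r = 41); }


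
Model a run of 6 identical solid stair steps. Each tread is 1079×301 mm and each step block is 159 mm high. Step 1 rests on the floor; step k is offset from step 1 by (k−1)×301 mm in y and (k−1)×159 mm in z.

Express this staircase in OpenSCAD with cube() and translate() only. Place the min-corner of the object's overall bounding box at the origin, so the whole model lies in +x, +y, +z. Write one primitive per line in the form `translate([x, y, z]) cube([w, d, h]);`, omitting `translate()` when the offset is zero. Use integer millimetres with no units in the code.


cube([1079, 301, 159]);
translate([0, 301, 159]) cube([1079, 301, 159]);
translate([0, 602, 318]) cube([1079, 301, 159]);
translate([0, 903, 477]) cube([1079, 301, 159]);
translate([0, 1204, 636]) cube([1079, 301, 159]);
translate([0, 1505, 795]) cube([1079, 301, 159]);


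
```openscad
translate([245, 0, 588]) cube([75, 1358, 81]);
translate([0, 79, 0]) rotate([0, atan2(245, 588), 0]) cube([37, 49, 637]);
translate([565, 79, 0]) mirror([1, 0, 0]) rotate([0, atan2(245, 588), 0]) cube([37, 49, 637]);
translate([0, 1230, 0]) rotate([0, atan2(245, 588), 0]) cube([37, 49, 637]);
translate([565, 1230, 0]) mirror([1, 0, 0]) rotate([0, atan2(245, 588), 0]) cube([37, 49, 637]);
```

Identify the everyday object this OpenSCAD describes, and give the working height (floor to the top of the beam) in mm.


A sawhorse. The overall height is 669 mm.

A beam across two mirrored pairs of raked legs — a sawhorse. The beam's underside is at z = 588 (matching the legs' vertical rise in atan2(245, 588)) and the beam is 81 mm tall, so its top is at 588 + 81 = 669 mm. The raked legs top out at the beam's underside, so that is the highest point.


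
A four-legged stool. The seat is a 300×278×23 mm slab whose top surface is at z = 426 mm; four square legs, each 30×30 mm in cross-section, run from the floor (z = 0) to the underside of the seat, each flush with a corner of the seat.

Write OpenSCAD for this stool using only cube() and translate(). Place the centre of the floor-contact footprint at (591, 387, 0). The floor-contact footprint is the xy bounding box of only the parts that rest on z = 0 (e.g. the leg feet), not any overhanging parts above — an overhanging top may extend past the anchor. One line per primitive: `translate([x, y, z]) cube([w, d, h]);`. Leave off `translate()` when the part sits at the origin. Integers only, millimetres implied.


translate([441, 248, 403]) cube([300, 278, 23]);
translate([441, 248, 0]) cube([30, 30, 403]);
translate([711, 248, 0]) cube([30, 30, 403]);
translate([441, 496, 0]) cube([30, 30, 403]);
translate([711, 496, 0]) cube([30, 30, 403]);


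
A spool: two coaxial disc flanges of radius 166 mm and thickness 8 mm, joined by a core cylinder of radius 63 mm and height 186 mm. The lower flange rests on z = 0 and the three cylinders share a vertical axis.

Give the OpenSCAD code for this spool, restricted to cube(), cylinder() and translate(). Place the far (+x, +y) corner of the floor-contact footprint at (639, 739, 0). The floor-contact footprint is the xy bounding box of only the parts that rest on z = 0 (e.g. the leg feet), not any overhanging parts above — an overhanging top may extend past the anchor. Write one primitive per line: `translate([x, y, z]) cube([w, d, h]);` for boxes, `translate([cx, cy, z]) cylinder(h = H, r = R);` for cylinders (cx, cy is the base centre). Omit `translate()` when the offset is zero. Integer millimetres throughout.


translate([473, 573, 0]) cylinder(h = 8, r = 166);
translate([473, 573, 8]) cylinder(h = 186, r = 63);
translate([473, 573, 194]) cylinder(h = 8, r = 166);


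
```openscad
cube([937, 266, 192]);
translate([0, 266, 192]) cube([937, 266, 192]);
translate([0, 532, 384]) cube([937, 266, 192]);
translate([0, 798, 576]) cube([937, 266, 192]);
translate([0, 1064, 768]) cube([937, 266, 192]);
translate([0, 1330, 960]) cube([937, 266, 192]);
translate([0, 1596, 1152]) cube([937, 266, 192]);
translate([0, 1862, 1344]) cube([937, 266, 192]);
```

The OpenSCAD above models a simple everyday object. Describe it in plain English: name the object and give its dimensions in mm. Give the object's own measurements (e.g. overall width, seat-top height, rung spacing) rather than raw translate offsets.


A straight staircase of 8 solid steps. Each step is 937 mm wide (x), 266 mm deep (y, the going) and 192 mm tall (the rise). The first step rests on the floor; each subsequent step sits one going further in +y and one rise higher in +z, directly behind and above the previous step with no overlap.


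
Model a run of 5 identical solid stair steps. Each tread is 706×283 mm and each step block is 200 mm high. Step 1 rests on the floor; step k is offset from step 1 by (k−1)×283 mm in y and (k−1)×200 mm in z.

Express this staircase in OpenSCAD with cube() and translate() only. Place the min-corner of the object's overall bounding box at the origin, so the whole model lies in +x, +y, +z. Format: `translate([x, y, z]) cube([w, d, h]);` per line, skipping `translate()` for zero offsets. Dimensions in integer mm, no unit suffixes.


cube([706, 283, 200]);
translate([0, 283, 200]) cube([706, 283, 200]);
translate([0, 566, 400]) cube([706, 283, 200]);
translate([0, 849, 600]) cube([706, 283, 200]);
translate([0, 1132, 800]) cube([706, 283, 200]);


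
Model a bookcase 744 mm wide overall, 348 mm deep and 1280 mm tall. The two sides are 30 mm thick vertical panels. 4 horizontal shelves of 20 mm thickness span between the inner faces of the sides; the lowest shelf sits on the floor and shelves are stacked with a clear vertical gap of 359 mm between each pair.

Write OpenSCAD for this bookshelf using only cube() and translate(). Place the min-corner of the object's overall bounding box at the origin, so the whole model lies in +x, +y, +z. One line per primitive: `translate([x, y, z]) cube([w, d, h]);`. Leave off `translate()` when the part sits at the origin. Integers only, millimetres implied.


cube([30, 348, 1280]);
translate([714, 0, 0]) cube([30, 348, 1280]);
translate([30, 0, 0]) cube([684, 348, 20]);
translate([30, 0, 379]) cube([684, 348, 20]);
translate([30, 0, 758]) cube([684, 348, 20]);
translate([30, 0, 1137]) cube([684, 348, 20]);


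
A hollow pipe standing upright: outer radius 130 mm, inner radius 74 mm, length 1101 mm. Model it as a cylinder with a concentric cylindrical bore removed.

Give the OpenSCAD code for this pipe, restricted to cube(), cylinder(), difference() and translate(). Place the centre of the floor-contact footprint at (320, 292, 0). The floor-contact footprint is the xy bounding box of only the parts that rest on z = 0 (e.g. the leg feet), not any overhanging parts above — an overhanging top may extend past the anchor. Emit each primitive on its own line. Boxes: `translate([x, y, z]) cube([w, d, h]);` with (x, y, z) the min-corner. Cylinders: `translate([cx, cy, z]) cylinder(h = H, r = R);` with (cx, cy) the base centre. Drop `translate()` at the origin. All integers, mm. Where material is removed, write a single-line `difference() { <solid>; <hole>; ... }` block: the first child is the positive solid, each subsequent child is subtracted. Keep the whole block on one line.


difference() { translate([320, 292, 0]) cylinder(h = 1101, r = 130); translate([320, 292, 0]) cylinder(h = 1101, r = 74); }


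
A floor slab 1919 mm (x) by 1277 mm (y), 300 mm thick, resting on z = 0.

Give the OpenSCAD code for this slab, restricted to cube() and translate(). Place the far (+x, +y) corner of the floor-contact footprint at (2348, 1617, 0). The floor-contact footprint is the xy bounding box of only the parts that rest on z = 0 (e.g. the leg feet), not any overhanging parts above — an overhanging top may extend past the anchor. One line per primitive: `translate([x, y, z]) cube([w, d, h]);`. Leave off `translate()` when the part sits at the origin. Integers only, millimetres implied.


translate([429, 340, 0]) cube([1919, 1277, 300]);


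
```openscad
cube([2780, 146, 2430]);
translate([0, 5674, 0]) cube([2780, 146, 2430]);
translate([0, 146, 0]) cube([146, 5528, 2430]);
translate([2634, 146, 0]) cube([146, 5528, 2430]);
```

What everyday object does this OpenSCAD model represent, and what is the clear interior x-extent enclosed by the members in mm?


A house (or room) frame. The interior width is 2488 mm.

Four 2430 mm walls enclosing a rectangle with no floor or roof — a room or house frame. Outside width is 2780 mm and wall thickness is 146 mm, so the interior width is 2780 − 2 × 146 = 2488 mm.


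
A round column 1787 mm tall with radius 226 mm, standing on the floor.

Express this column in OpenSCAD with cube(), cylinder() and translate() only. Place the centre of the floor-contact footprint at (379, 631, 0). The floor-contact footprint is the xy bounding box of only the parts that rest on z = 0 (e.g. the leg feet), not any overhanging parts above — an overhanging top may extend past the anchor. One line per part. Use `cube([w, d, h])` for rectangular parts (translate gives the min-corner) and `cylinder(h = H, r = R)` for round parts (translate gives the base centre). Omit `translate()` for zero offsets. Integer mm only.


translate([379, 631, 0]) cylinder(h = 1787, r = 226);


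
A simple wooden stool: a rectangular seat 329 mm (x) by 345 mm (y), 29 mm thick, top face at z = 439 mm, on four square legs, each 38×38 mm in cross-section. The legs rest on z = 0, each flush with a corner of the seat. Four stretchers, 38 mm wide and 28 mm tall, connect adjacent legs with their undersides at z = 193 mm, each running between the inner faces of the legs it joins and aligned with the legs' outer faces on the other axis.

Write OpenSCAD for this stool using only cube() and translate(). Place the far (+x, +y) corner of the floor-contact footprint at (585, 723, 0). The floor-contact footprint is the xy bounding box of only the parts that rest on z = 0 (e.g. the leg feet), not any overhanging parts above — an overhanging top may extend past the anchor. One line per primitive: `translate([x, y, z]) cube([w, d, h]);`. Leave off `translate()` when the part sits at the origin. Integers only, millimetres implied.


translate([256, 378, 410]) cube([329, 345, 29]);
translate([256, 378, 0]) cube([38, 38, 410]);
translate([547, 378, 0]) cube([38, 38, 410]);
translate([256, 685, 0]) cube([38, 38, 410]);
translate([547, 685, 0]) cube([38, 38, 410]);
translate([294, 378, 193]) cube([253, 38, 28]);
translate([294, 685, 193]) cube([253, 38, 28]);
translate([256, 416, 193]) cube([38, 269, 28]);
translate([547, 416, 193]) cube([38, 269, 28]);
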